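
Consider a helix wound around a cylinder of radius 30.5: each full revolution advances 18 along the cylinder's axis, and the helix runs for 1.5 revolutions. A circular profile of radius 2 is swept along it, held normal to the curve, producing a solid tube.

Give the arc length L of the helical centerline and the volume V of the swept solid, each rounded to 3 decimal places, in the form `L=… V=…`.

L=288.721 V=3628.175

2πR = 2π·30.5 = 191.637152
per-turn = √(191.637152² + 18²) = √(36724.7980 + 324) = √37048.7980 = 192.480643
L = 1.5 × 192.480643 = 288.720965
V = π·2² × L = 12.566371 × 288.720965 = 3628.174646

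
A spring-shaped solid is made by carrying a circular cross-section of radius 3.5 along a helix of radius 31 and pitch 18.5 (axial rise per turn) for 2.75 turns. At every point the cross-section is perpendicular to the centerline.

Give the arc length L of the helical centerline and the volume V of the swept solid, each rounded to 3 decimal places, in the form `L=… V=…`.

L=538.052 V=20706.674

2πR = 2π·31 = 194.778745
per-turn = √(194.778745² + 18.5²) = √(37938.7593 + 342.25) = √38281.0093 = 195.655333
L = 2.75 × 195.655333 = 538.052166
V = π·3.5² × L = 38.484510 × 538.052166 = 20706.673953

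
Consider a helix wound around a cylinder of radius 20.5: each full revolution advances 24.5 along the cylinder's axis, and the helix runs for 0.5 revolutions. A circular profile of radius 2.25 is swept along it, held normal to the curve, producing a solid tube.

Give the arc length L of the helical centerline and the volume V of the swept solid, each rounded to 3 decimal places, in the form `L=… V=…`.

2πR = 2π·20.5 = 128.805299
per-turn = √(128.805299² + 24.5²) = √(16590.8050 + 600.25) = √17191.0550 = 131.114664
L = 0.5 × 131.114664 = 65.557332
V = π·2.25² × L = 15.904313 × 65.557332 = 1042.644311

L=65.557 V=1042.644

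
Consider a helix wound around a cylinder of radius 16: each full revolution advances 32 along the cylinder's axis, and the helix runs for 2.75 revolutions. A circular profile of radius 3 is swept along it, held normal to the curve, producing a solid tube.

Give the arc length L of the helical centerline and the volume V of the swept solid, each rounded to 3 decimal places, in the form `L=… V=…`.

2πR = 2π·16 = 100.530965
per-turn = √(100.530965² + 32²) = √(10106.4749 + 1024) = √11130.4749 = 105.501066
L = 2.75 × 105.501066 = 290.127931
V = π·3² × L = 28.274334 × 290.127931 = 8203.173996

L=290.128 V=8203.174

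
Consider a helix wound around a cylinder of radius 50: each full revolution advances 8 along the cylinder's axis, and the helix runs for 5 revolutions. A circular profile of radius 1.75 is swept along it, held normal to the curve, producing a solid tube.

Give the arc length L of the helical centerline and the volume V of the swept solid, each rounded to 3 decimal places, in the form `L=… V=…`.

L=1571.306 V=15117.731

2πR = 2π·50 = 314.159265
per-turn = √(314.159265² + 8²) = √(98696.0440 + 64) = √98760.0440 = 314.261108
L = 5 × 314.261108 = 1571.305540
V = π·1.75² × L = 9.621128 × 1571.305540 = 15117.730945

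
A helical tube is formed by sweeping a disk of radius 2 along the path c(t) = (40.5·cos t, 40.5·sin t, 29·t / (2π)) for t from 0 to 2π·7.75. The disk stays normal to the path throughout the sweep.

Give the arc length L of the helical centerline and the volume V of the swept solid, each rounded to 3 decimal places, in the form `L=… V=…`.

L=1984.900 V=24942.990

2πR = 2π·40.5 = 254.469005
per-turn = √(254.469005² + 29²) = √(64754.4745 + 841) = √65595.4745 = 256.116135
L = 7.75 × 256.116135 = 1984.900044
V = π·2² × L = 12.566371 × 1984.900044 = 24942.989589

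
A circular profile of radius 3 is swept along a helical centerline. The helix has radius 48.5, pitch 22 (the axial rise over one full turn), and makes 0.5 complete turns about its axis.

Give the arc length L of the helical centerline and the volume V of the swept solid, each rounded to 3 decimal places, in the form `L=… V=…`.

L=152.764 V=4319.295

2πR = 2π·48.5 = 304.734487
per-turn = √(304.734487² + 22²) = √(92863.1078 + 484) = √93347.1078 = 305.527589
L = 0.5 × 305.527589 = 152.763795
V = π·3² × L = 28.274334 × 152.763795 = 4319.294535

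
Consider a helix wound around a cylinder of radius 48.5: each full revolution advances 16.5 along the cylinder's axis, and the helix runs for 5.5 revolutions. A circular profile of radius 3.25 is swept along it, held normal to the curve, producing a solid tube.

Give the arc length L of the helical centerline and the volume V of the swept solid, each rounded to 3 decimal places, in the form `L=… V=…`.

2πR = 2π·48.5 = 304.734487
per-turn = √(304.734487² + 16.5²) = √(92863.1078 + 272.25) = √93135.3578 = 305.180861
L = 5.5 × 305.180861 = 1678.494735
V = π·3.25² × L = 33.183072 × 1678.494735 = 55697.612304

L=1678.495 V=55697.612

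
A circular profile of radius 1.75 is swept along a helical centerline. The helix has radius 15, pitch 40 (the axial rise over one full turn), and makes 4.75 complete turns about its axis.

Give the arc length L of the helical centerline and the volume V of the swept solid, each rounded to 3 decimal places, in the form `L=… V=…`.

L=486.328 V=4679.021

2πR = 2π·15 = 94.247780
per-turn = √(94.247780² + 40²) = √(8882.6440 + 1600) = √10482.6440 = 102.384784
L = 4.75 × 102.384784 = 486.327723
V = π·1.75² × L = 9.621128 × 486.327723 = 4679.021033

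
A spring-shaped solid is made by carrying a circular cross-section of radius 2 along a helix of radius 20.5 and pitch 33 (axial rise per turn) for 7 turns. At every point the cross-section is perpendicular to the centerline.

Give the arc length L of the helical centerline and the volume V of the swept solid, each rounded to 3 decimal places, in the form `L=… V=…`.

2πR = 2π·20.5 = 128.805299
per-turn = √(128.805299² + 33²) = √(16590.8050 + 1089) = √17679.8050 = 132.965428
L = 7 × 132.965428 = 930.757995
V = π·2² × L = 12.566371 × 930.757995 = 11696.249915

L=930.758 V=11696.250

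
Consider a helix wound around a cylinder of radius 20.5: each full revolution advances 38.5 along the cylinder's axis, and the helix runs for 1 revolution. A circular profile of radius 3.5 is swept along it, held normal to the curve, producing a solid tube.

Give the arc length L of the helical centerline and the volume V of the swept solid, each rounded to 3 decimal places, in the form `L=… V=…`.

L=134.436 V=5173.706

2πR = 2π·20.5 = 128.805299
per-turn = √(128.805299² + 38.5²) = √(16590.8050 + 1482.25) = √18073.0550 = 134.436063
L = 1 × 134.436063 = 134.436063
V = π·3.5² × L = 38.484510 × 134.436063 = 5173.706007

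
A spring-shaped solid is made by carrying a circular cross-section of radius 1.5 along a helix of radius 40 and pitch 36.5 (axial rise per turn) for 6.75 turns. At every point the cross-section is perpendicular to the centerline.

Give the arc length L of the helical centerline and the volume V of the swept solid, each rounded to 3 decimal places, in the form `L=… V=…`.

L=1714.257 V=12117.369

2πR = 2π·40 = 251.327412
per-turn = √(251.327412² + 36.5²) = √(63165.4682 + 1332.25) = √64497.7182 = 253.964010
L = 6.75 × 253.964010 = 1714.257065
V = π·1.5² × L = 7.068583 × 1714.257065 = 12117.369152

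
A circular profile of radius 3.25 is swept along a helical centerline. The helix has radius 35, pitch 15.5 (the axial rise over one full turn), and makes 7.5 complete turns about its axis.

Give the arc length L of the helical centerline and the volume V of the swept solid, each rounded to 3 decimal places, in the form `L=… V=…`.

L=1653.428 V=54865.817

2πR = 2π·35 = 219.911486
per-turn = √(219.911486² + 15.5²) = √(48361.0616 + 240.25) = √48601.3116 = 220.457052
L = 7.5 × 220.457052 = 1653.427886
V = π·3.25² × L = 33.183072 × 1653.427886 = 54865.817269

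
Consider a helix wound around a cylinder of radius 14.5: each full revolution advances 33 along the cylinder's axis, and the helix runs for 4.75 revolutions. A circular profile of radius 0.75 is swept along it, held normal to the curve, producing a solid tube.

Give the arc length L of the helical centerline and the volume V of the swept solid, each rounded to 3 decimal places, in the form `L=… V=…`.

2πR = 2π·14.5 = 91.106187
per-turn = √(91.106187² + 33²) = √(8300.3373 + 1089) = √9389.3373 = 96.898593
L = 4.75 × 96.898593 = 460.268316
V = π·0.75² × L = 1.767146 × 460.268316 = 813.361253

L=460.268 V=813.361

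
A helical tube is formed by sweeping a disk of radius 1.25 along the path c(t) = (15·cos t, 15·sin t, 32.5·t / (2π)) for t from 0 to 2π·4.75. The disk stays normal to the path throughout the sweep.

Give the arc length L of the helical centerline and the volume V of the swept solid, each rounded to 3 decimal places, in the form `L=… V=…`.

2πR = 2π·15 = 94.247780
per-turn = √(94.247780² + 32.5²) = √(8882.6440 + 1056.25) = √9938.8940 = 99.694002
L = 4.75 × 99.694002 = 473.546508
V = π·1.25² × L = 4.908739 × 473.546508 = 2324.515984

L=473.547 V=2324.516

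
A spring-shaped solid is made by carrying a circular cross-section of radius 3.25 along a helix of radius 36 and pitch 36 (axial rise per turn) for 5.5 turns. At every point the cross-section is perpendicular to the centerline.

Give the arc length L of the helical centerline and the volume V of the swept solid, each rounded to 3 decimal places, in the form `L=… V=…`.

2πR = 2π·36 = 226.194671
per-turn = √(226.194671² + 36²) = √(51164.0292 + 1296) = √52460.0292 = 229.041545
L = 5.5 × 229.041545 = 1259.728496
V = π·3.25² × L = 33.183072 × 1259.728496 = 41801.661893

L=1259.728 V=41801.662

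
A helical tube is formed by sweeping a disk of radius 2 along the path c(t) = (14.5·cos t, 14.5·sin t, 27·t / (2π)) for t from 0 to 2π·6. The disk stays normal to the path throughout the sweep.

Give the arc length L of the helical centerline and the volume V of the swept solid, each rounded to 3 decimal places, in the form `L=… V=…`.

2πR = 2π·14.5 = 91.106187
per-turn = √(91.106187² + 27²) = √(8300.3373 + 729) = √9029.3373 = 95.022825
L = 6 × 95.022825 = 570.136951
V = π·2² × L = 12.566371 × 570.136951 = 7164.552227

L=570.137 V=7164.552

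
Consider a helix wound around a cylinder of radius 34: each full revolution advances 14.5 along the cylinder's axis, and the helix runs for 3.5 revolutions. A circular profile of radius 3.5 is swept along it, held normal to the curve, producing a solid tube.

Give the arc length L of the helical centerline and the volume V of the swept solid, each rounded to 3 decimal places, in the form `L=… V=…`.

2πR = 2π·34 = 213.628300
per-turn = √(213.628300² + 14.5²) = √(45637.0508 + 210.25) = √45847.3008 = 214.119828
L = 3.5 × 214.119828 = 749.419398
V = π·3.5² × L = 38.484510 × 749.419398 = 28841.038324

L=749.419 V=28841.038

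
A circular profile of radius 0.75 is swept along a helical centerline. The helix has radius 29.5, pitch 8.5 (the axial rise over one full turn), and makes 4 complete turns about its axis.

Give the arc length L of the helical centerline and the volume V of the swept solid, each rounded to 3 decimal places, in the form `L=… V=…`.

2πR = 2π·29.5 = 185.353967
per-turn = √(185.353967² + 8.5²) = √(34356.0929 + 72.25) = √34428.3429 = 185.548762
L = 4 × 185.548762 = 742.195046
V = π·0.75² × L = 1.767146 × 742.195046 = 1311.566909

L=742.195 V=1311.567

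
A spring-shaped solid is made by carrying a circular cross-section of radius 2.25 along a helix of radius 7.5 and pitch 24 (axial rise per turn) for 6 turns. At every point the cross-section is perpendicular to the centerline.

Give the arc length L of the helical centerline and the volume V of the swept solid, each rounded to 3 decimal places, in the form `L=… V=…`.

2πR = 2π·7.5 = 47.123890
per-turn = √(47.123890² + 24²) = √(2220.6610 + 576) = √2796.6610 = 52.883466
L = 6 × 52.883466 = 317.300797
V = π·2.25² × L = 15.904313 × 317.300797 = 5046.451127

L=317.301 V=5046.451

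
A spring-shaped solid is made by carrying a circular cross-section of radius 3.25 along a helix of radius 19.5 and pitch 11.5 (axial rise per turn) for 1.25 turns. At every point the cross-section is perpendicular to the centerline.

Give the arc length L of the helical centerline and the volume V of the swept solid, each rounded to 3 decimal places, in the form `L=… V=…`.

2πR = 2π·19.5 = 122.522113
per-turn = √(122.522113² + 11.5²) = √(15011.6683 + 132.25) = √15143.9183 = 123.060629
L = 1.25 × 123.060629 = 153.825786
V = π·3.25² × L = 33.183072 × 153.825786 = 5104.412183

L=153.826 V=5104.412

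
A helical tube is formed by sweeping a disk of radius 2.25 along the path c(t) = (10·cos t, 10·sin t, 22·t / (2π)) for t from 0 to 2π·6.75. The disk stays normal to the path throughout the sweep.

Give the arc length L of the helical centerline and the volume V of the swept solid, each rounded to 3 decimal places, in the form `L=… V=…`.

2πR = 2π·10 = 62.831853
per-turn = √(62.831853² + 22²) = √(3947.8418 + 484) = √4431.8418 = 66.572079
L = 6.75 × 66.572079 = 449.361536
V = π·2.25² × L = 15.904313 × 449.361536 = 7146.786436

L=449.362 V=7146.786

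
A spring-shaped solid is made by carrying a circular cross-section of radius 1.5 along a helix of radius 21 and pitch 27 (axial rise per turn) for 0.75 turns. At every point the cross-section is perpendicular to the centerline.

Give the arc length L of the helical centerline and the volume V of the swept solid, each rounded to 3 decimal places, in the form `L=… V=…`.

L=101.011 V=714.003

2πR = 2π·21 = 131.946891
per-turn = √(131.946891² + 27²) = √(17409.9822 + 729) = √18138.9822 = 134.681039
L = 0.75 × 134.681039 = 101.010779
V = π·1.5² × L = 7.068583 × 101.010779 = 714.003123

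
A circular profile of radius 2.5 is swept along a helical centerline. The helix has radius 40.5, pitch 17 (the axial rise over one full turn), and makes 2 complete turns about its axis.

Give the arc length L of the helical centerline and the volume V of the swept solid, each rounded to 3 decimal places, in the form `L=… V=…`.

2πR = 2π·40.5 = 254.469005
per-turn = √(254.469005² + 17²) = √(64754.4745 + 289) = √65043.4745 = 255.036222
L = 2 × 255.036222 = 510.072444
V = π·2.5² × L = 19.634954 × 510.072444 = 10015.249014

L=510.072 V=10015.249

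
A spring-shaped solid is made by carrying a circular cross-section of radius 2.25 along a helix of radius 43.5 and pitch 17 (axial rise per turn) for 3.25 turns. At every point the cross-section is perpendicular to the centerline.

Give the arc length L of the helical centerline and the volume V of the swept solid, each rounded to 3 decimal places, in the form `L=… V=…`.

L=890.002 V=14154.869

2πR = 2π·43.5 = 273.318561
per-turn = √(273.318561² + 17²) = √(74703.0357 + 289) = √74992.0357 = 273.846738
L = 3.25 × 273.846738 = 890.001897
V = π·2.25² × L = 15.904313 × 890.001897 = 14154.868575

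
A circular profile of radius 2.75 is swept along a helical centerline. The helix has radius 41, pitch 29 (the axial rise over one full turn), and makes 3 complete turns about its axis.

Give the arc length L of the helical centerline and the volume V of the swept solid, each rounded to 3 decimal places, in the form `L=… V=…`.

2πR = 2π·41 = 257.610598
per-turn = √(257.610598² + 29²) = √(66363.2200 + 841) = √67204.2200 = 259.237767
L = 3 × 259.237767 = 777.713302
V = π·2.75² × L = 23.758294 × 777.713302 = 18477.141618

L=777.713 V=18477.142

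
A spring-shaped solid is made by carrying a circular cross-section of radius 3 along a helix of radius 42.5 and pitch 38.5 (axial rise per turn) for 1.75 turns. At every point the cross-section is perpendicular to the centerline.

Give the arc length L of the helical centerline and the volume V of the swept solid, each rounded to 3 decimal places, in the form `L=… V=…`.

L=472.144 V=13349.553

2πR = 2π·42.5 = 267.035376
per-turn = √(267.035376² + 38.5²) = √(71307.8918 + 1482.25) = √72790.1418 = 269.796482
L = 1.75 × 269.796482 = 472.143844
V = π·3² × L = 28.274334 × 472.143844 = 13349.552681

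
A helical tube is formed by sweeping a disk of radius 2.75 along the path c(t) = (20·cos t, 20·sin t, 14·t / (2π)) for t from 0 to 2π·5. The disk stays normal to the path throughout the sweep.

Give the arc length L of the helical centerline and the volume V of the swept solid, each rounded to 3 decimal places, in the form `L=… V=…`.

L=632.206 V=15020.132

2πR = 2π·20 = 125.663706
per-turn = √(125.663706² + 14²) = √(15791.3670 + 196) = √15987.3670 = 126.441160
L = 5 × 126.441160 = 632.205802
V = π·2.75² × L = 23.758294 × 632.205802 = 15020.131592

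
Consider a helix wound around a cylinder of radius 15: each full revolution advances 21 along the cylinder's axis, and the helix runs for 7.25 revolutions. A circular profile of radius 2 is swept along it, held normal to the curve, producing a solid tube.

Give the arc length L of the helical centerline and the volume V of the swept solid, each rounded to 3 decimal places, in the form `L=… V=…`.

L=700.053 V=8797.124

2πR = 2π·15 = 94.247780
per-turn = √(94.247780² + 21²) = √(8882.6440 + 441) = √9323.6440 = 96.559018
L = 7.25 × 96.559018 = 700.052881
V = π·2² × L = 12.566371 × 700.052881 = 8797.123948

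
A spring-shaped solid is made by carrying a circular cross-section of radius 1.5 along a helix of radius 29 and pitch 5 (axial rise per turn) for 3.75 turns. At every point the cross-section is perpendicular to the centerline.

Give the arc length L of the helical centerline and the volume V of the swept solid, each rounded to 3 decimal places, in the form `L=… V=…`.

L=683.554 V=4831.756

2πR = 2π·29 = 182.212374
per-turn = √(182.212374² + 5²) = √(33201.3492 + 25) = √33226.3492 = 182.280962
L = 3.75 × 182.280962 = 683.553609
V = π·1.5² × L = 7.068583 × 683.553609 = 4831.755738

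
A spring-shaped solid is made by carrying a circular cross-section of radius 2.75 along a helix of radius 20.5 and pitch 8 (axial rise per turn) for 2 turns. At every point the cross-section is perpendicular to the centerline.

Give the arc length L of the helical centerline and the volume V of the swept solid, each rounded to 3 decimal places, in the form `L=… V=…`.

2πR = 2π·20.5 = 128.805299
per-turn = √(128.805299² + 8²) = √(16590.8050 + 64) = √16654.8050 = 129.053497
L = 2 × 129.053497 = 258.106993
V = π·2.75² × L = 23.758294 × 258.106993 = 6132.181945

L=258.107 V=6132.182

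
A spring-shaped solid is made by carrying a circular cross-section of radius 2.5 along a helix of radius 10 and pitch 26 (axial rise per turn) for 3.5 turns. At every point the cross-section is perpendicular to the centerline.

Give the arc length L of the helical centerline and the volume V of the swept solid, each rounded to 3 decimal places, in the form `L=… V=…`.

2πR = 2π·10 = 62.831853
per-turn = √(62.831853² + 26²) = √(3947.8418 + 676) = √4623.8418 = 67.998836
L = 3.5 × 67.998836 = 237.995928
V = π·2.5² × L = 19.634954 × 237.995928 = 4673.039111

L=237.996 V=4673.039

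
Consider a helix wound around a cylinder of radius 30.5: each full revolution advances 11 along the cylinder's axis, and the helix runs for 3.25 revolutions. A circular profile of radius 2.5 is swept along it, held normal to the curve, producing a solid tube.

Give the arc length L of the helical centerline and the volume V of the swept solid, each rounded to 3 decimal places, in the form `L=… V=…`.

2πR = 2π·30.5 = 191.637152
per-turn = √(191.637152² + 11²) = √(36724.7980 + 121) = √36845.7980 = 191.952593
L = 3.25 × 191.952593 = 623.845927
V = π·2.5² × L = 19.634954 × 623.845927 = 12249.186140

L=623.846 V=12249.186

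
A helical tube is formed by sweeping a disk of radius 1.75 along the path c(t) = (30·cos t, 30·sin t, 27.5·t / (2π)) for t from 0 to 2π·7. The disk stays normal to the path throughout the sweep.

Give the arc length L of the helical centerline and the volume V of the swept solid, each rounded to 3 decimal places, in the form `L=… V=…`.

L=1333.437 V=12829.168

2πR = 2π·30 = 188.495559
per-turn = √(188.495559² + 27.5²) = √(35530.5758 + 756.25) = √36286.8258 = 190.491013
L = 7 × 190.491013 = 1333.437088
V = π·1.75² × L = 9.621128 × 1333.437088 = 12829.168234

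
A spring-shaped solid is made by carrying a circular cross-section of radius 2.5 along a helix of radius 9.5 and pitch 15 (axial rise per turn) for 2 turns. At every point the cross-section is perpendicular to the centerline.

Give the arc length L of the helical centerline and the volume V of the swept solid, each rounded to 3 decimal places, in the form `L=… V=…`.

2πR = 2π·9.5 = 59.690260
per-turn = √(59.690260² + 15²) = √(3562.9272 + 225) = √3787.9272 = 61.546139
L = 2 × 61.546139 = 123.092277
V = π·2.5² × L = 19.634954 × 123.092277 = 2416.911215

L=123.092 V=2416.911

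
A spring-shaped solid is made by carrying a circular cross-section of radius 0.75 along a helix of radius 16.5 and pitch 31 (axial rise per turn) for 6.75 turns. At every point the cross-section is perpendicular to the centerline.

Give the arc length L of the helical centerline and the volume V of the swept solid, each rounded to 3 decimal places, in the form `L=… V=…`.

L=730.405 V=1290.732

2πR = 2π·16.5 = 103.672558
per-turn = √(103.672558² + 31²) = √(10747.9992 + 961) = √11708.9992 = 108.208129
L = 6.75 × 108.208129 = 730.404871
V = π·0.75² × L = 1.767146 × 730.404871 = 1290.731950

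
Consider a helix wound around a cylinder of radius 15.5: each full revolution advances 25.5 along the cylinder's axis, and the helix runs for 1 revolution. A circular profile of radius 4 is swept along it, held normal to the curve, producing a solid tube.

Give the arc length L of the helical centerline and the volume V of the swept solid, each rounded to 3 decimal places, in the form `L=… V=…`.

2πR = 2π·15.5 = 97.389372
per-turn = √(97.389372² + 25.5²) = √(9484.6898 + 650.25) = √10134.9398 = 100.672438
L = 1 × 100.672438 = 100.672438
V = π·4² × L = 50.265482 × 100.672438 = 5060.348680

L=100.672 V=5060.349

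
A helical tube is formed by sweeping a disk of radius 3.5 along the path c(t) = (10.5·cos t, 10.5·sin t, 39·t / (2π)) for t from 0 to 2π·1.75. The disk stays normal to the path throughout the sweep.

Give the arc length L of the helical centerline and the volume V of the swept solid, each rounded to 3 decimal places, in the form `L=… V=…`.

2πR = 2π·10.5 = 65.973446
per-turn = √(65.973446² + 39²) = √(4352.4955 + 1521) = √5873.4955 = 76.638734
L = 1.75 × 76.638734 = 134.117784
V = π·3.5² × L = 38.484510 × 134.117784 = 5161.457216

L=134.118 V=5161.457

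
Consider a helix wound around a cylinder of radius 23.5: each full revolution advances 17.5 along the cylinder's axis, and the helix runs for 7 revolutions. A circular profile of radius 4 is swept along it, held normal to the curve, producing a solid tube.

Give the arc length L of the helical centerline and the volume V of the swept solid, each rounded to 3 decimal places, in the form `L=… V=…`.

L=1040.818 V=52317.219

2πR = 2π·23.5 = 147.654855
per-turn = √(147.654855² + 17.5²) = √(21801.9561 + 306.25) = √22108.2061 = 148.688285
L = 7 × 148.688285 = 1040.817996
V = π·4² × L = 50.265482 × 1040.817996 = 52317.218700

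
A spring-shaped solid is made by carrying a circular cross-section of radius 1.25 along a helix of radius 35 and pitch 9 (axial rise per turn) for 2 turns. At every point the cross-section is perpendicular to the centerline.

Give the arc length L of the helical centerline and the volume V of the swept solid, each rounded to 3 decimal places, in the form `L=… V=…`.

2πR = 2π·35 = 219.911486
per-turn = √(219.911486² + 9²) = √(48361.0616 + 81) = √48442.0616 = 220.095574
L = 2 × 220.095574 = 440.191147
V = π·1.25² × L = 4.908739 × 440.191147 = 2160.783242

L=440.191 V=2160.783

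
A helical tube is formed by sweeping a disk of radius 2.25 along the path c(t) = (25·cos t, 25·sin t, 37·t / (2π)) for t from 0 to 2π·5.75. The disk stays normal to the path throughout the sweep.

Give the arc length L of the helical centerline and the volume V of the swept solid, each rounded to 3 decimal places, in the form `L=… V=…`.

L=927.926 V=14758.029

2πR = 2π·25 = 157.079633
per-turn = √(157.079633² + 37²) = √(24674.0110 + 1369) = √26043.0110 = 161.378471
L = 5.75 × 161.378471 = 927.926210
V = π·2.25² × L = 15.904313 × 927.926210 = 14758.028708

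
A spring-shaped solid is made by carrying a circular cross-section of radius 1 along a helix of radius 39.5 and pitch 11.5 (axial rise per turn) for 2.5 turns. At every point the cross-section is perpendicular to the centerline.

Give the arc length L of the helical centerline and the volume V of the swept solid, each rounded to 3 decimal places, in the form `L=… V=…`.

L=621.130 V=1951.338

2πR = 2π·39.5 = 248.185820
per-turn = √(248.185820² + 11.5²) = √(61596.2011 + 132.25) = √61728.4511 = 248.452110
L = 2.5 × 248.452110 = 621.130276
V = π·1² × L = 3.141593 × 621.130276 = 1951.338311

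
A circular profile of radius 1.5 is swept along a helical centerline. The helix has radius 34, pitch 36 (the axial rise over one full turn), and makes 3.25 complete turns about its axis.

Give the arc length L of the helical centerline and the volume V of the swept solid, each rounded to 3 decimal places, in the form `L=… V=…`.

2πR = 2π·34 = 213.628300
per-turn = √(213.628300² + 36²) = √(45637.0508 + 1296) = √46933.0508 = 216.640372
L = 3.25 × 216.640372 = 704.081209
V = π·1.5² × L = 7.068583 × 704.081209 = 4976.856794

L=704.081 V=4976.857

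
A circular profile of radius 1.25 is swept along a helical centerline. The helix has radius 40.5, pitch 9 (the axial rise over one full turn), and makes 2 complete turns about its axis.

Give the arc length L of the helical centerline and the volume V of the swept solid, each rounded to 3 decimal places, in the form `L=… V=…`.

2πR = 2π·40.5 = 254.469005
per-turn = √(254.469005² + 9²) = √(64754.4745 + 81) = √64835.4745 = 254.628110
L = 2 × 254.628110 = 509.256220
V = π·1.25² × L = 4.908739 × 509.256220 = 2499.805626

L=509.256 V=2499.806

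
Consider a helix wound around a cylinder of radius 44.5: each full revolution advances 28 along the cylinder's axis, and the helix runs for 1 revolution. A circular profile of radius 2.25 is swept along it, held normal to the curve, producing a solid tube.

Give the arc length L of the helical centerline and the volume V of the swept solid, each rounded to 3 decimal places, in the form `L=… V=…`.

L=281.000 V=4469.116

2πR = 2π·44.5 = 279.601746
per-turn = √(279.601746² + 28²) = √(78177.1365 + 784) = √78961.1365 = 281.000243
L = 1 × 281.000243 = 281.000243
V = π·2.25² × L = 15.904313 × 281.000243 = 4469.115761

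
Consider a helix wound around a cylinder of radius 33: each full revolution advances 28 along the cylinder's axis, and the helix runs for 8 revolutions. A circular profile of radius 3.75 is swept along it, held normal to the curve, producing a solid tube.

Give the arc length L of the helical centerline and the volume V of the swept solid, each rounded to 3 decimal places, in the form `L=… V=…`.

2πR = 2π·33 = 207.345115
per-turn = √(207.345115² + 28²) = √(42991.9968 + 784) = √43775.9968 = 209.227142
L = 8 × 209.227142 = 1673.817133
V = π·3.75² × L = 44.178647 × 1673.817133 = 73946.975726

L=1673.817 V=73946.976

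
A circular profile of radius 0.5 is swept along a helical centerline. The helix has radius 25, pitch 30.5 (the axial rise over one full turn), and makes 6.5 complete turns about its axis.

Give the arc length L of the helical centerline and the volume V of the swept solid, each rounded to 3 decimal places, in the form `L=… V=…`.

L=1040.087 V=816.882

2πR = 2π·25 = 157.079633
per-turn = √(157.079633² + 30.5²) = √(24674.0110 + 930.25) = √25604.2610 = 160.013315
L = 6.5 × 160.013315 = 1040.086548
V = π·0.5² × L = 0.785398 × 1040.086548 = 816.882065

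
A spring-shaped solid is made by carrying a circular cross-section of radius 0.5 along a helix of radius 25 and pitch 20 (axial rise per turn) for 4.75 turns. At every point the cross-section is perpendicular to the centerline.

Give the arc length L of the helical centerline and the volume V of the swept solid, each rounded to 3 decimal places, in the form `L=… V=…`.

2πR = 2π·25 = 157.079633
per-turn = √(157.079633² + 20²) = √(24674.0110 + 400) = √25074.0110 = 158.347753
L = 4.75 × 158.347753 = 752.151829
V = π·0.5² × L = 0.785398 × 752.151829 = 590.738665

L=752.152 V=590.739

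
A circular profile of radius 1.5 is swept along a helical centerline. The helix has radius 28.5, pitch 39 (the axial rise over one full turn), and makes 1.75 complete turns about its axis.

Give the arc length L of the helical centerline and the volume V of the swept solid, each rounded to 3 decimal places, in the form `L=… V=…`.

2πR = 2π·28.5 = 179.070781
per-turn = √(179.070781² + 39²) = √(32066.3447 + 1521) = √33587.3447 = 183.268504
L = 1.75 × 183.268504 = 320.719883
V = π·1.5² × L = 7.068583 × 320.719883 = 2267.035261

L=320.720 V=2267.035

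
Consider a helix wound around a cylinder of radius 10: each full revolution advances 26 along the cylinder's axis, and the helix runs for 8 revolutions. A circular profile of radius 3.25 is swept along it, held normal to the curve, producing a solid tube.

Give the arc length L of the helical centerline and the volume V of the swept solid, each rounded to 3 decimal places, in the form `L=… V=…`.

L=543.991 V=18051.283

2πR = 2π·10 = 62.831853
per-turn = √(62.831853² + 26²) = √(3947.8418 + 676) = √4623.8418 = 67.998836
L = 8 × 67.998836 = 543.990692
V = π·3.25² × L = 33.183072 × 543.990692 = 18051.282510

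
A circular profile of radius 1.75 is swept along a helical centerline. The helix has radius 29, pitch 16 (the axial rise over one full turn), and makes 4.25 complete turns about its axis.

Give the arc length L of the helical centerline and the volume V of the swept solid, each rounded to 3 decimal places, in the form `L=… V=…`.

2πR = 2π·29 = 182.212374
per-turn = √(182.212374² + 16²) = √(33201.3492 + 256) = √33457.3492 = 182.913502
L = 4.25 × 182.913502 = 777.382383
V = π·1.75² × L = 9.621128 × 777.382383 = 7479.295028

L=777.382 V=7479.295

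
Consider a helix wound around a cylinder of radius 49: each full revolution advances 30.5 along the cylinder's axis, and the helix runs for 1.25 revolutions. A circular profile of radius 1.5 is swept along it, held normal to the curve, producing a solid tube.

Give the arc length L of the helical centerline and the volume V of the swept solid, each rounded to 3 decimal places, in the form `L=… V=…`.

2πR = 2π·49 = 307.876080
per-turn = √(307.876080² + 30.5²) = √(94787.6807 + 930.25) = √95717.9307 = 309.383145
L = 1.25 × 309.383145 = 386.728932
V = π·1.5² × L = 7.068583 × 386.728932 = 2733.625735

L=386.729 V=2733.626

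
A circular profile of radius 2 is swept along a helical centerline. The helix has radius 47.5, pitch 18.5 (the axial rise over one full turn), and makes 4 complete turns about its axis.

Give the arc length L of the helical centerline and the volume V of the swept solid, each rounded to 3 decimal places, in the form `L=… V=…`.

L=1196.097 V=15030.592

2πR = 2π·47.5 = 298.451302
per-turn = √(298.451302² + 18.5²) = √(89073.1797 + 342.25) = √89415.4297 = 299.024129
L = 4 × 299.024129 = 1196.096516
V = π·2² × L = 12.566371 × 1196.096516 = 15030.592110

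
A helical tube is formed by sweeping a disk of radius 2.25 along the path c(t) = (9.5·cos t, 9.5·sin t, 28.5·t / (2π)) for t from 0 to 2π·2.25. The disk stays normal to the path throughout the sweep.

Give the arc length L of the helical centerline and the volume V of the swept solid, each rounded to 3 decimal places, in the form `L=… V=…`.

L=148.827 V=2366.984

2πR = 2π·9.5 = 59.690260
per-turn = √(59.690260² + 28.5²) = √(3562.9272 + 812.25) = √4375.1772 = 66.145122
L = 2.25 × 66.145122 = 148.826525
V = π·2.25² × L = 15.904313 × 148.826525 = 2366.983606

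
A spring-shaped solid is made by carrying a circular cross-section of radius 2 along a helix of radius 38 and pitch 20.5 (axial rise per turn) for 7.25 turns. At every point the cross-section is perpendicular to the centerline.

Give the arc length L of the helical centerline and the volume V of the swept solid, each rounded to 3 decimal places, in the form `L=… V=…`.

L=1737.386 V=21832.640

2πR = 2π·38 = 238.761042
per-turn = √(238.761042² + 20.5²) = √(57006.8350 + 420.25) = √57427.0850 = 239.639490
L = 7.25 × 239.639490 = 1737.386300
V = π·2² × L = 12.566371 × 1737.386300 = 21832.640150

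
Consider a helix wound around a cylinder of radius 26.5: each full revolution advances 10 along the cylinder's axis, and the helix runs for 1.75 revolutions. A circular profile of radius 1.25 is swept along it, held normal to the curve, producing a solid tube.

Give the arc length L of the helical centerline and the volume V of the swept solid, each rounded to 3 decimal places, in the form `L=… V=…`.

2πR = 2π·26.5 = 166.504411
per-turn = √(166.504411² + 10²) = √(27723.7188 + 100) = √27823.7188 = 166.804433
L = 1.75 × 166.804433 = 291.907757
V = π·1.25² × L = 4.908739 × 291.907757 = 1432.898852

L=291.908 V=1432.899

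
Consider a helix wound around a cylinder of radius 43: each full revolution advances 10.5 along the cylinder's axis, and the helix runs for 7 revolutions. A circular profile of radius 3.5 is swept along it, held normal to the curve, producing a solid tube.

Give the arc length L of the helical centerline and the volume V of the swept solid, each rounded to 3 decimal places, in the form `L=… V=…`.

2πR = 2π·43 = 270.176968
per-turn = √(270.176968² + 10.5²) = √(72995.5942 + 110.25) = √73105.8442 = 270.380924
L = 7 × 270.380924 = 1892.666469
V = π·3.5² × L = 38.484510 × 1892.666469 = 72838.341670

L=1892.666 V=72838.342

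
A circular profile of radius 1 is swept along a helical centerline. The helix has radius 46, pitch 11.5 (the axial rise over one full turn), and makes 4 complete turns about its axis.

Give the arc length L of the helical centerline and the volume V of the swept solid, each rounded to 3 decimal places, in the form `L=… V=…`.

L=1157.021 V=3634.888

2πR = 2π·46 = 289.026524
per-turn = √(289.026524² + 11.5²) = √(83536.3317 + 132.25) = √83668.5817 = 289.255219
L = 4 × 289.255219 = 1157.020876
V = π·1² × L = 3.141593 × 1157.020876 = 3634.888283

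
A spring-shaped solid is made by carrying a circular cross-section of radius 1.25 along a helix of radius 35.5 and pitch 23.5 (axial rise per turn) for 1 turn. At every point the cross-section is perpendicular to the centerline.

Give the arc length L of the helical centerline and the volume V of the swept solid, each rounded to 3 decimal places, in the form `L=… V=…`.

2πR = 2π·35.5 = 223.053078
per-turn = √(223.053078² + 23.5²) = √(49752.6758 + 552.25) = √50304.9258 = 224.287596
L = 1 × 224.287596 = 224.287596
V = π·1.25² × L = 4.908739 × 224.287596 = 1100.969163

L=224.288 V=1100.969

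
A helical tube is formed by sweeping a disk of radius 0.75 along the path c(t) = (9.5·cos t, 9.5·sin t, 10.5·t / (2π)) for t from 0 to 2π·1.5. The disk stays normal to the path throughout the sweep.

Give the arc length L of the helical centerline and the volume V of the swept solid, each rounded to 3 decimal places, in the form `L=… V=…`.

2πR = 2π·9.5 = 59.690260
per-turn = √(59.690260² + 10.5²) = √(3562.9272 + 110.25) = √3673.1772 = 60.606742
L = 1.5 × 60.606742 = 90.910113
V = π·0.75² × L = 1.767146 × 90.910113 = 160.651431

L=90.910 V=160.651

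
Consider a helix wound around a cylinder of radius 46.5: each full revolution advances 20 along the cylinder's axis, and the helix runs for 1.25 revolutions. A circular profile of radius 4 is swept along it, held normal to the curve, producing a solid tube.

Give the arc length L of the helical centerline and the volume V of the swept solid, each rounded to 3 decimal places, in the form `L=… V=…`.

2πR = 2π·46.5 = 292.168117
per-turn = √(292.168117² + 20²) = √(85362.2085 + 400) = √85762.2085 = 292.851854
L = 1.25 × 292.851854 = 366.064818
V = π·4² × L = 50.265482 × 366.064818 = 18400.424670

L=366.065 V=18400.425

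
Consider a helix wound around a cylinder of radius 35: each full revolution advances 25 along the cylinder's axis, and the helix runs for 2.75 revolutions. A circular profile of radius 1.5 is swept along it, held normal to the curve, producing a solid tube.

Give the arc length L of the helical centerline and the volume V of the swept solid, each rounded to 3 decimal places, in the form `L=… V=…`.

L=608.652 V=4302.306

2πR = 2π·35 = 219.911486
per-turn = √(219.911486² + 25²) = √(48361.0616 + 625) = √48986.0616 = 221.327950
L = 2.75 × 221.327950 = 608.651863
V = π·1.5² × L = 7.068583 × 608.651863 = 4302.306500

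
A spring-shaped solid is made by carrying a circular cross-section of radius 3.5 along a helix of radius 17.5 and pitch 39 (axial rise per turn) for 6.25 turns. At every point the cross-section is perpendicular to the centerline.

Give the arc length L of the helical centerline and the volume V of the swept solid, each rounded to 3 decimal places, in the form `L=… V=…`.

2πR = 2π·17.5 = 109.955743
per-turn = √(109.955743² + 39²) = √(12090.2654 + 1521) = √13611.2654 = 116.667328
L = 6.25 × 116.667328 = 729.170799
V = π·3.5² × L = 38.484510 × 729.170799 = 28061.780917

L=729.171 V=28061.781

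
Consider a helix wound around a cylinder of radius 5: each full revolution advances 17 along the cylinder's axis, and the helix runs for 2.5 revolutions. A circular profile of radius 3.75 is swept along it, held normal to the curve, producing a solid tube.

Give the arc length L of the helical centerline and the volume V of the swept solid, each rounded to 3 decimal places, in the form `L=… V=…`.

L=89.301 V=3945.218

2πR = 2π·5 = 31.415927
per-turn = √(31.415927² + 17²) = √(986.9604 + 289) = √1275.9604 = 35.720588
L = 2.5 × 35.720588 = 89.301471
V = π·3.75² × L = 44.178647 × 89.301471 = 3945.218143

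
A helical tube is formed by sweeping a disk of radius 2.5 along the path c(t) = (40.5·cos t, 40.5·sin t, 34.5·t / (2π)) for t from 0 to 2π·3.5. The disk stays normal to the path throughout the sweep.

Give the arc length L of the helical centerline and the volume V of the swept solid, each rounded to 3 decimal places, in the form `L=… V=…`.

L=898.790 V=17647.694

2πR = 2π·40.5 = 254.469005
per-turn = √(254.469005² + 34.5²) = √(64754.4745 + 1190.25) = √65944.7245 = 256.797049
L = 3.5 × 256.797049 = 898.789672
V = π·2.5² × L = 19.634954 × 898.789672 = 17647.693945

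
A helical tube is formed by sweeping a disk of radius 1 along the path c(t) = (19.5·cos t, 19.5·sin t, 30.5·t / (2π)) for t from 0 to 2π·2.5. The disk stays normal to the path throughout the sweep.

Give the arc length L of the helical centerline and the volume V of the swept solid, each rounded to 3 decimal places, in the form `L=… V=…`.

2πR = 2π·19.5 = 122.522113
per-turn = √(122.522113² + 30.5²) = √(15011.6683 + 930.25) = √15941.9183 = 126.261310
L = 2.5 × 126.261310 = 315.653274
V = π·1² × L = 3.141593 × 315.653274 = 991.654006

L=315.653 V=991.654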